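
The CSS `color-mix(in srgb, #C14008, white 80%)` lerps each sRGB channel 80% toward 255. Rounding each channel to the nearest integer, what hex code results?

#C14008 is rgb(193, 64, 8).
Lerp each channel 80% toward 255:
  R: 193 + 49.6 = 242.6 → 243
  G: 64 + 0.8×(255−64) = 64 + 152.8 = 216.8 → 217
  B: 8 + 197.6 = 205.6 → 206
rgb(243, 217, 206) = #F3D9CE.

#F3D9CE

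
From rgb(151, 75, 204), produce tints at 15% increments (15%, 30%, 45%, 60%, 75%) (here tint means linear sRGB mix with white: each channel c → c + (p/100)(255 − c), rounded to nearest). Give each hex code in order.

15%: (151 + 15.6 = 166.6→167, 75 + 27 = 102→102, 204 + 7.65 = 211.65→212) → #A766D4
30%: (151 + 31.2 = 182.2→182, 75 + 54 = 129→129, 204 + 15.3 = 219.3→219) → #B681DB
45%: (151 + 46.8 = 197.8→198, 75 + 81 = 156→156, 204 + 22.95 = 226.95→227) → #C69CE3
60%: (151 + 62.4 = 213.4→213, 75 + 108 = 183→183, 204 + 30.6 = 234.6→235) → #D5B7EB
75%: (151 + 78 = 229→229, 75 + 135 = 210→210, 204 + 38.25 = 242.25→242) → #E5D2F2

#A766D4, #B681DB, #C69CE3, #D5B7EB, #E5D2F2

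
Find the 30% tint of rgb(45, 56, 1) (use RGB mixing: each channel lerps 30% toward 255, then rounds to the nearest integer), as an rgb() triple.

rgb(108, 116, 77)

Per channel, c → c + 0.3(255 − c):
  R: 45 + 63 = 108 → 108
  G: 56 + 0.3×(255−56) = 56 + 59.7 = 115.7 → 116
  B: 1 + 76.2 = 77.2 → 77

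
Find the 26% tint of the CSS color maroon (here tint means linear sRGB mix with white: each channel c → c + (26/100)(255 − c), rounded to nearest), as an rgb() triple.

CSS maroon is rgb(128, 0, 0).
Lerp each channel 26% toward 255:
  R: 128 + 0.26×(255−128) = 128 + 33.02 = 161.02 → 161
  G: 0 + 0.26×(255−0) = 0 + 66.3 = 66.3 → 66
  B: 0 + 66.3 = 66.3 → 66

rgb(161, 66, 66)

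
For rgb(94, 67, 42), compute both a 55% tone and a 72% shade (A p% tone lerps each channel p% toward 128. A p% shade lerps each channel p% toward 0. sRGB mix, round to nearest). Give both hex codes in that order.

55% tone:
  R: 94 + 0.55×(128−94) = 94 + 18.7 = 112.7 → 113
  G: 67 + 33.55 = 100.55 → 101
  B: 42 + 0.55×(128−42) = 42 + 47.3 = 89.3 → 89
  → #716559
72% shade:
  R: 94 − 67.68 = 26.32 → 26
  G: 67 + 0.72×(0−67) = 67 − 48.24 = 18.76 → 19
  B: 42 − 30.24 = 11.76 → 12
  → #1a130c

#716559, #1a130c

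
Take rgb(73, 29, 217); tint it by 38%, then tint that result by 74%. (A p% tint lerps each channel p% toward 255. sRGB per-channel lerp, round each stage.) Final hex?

Per channel, c → c + 0.38(255 − c):
  R: 73 + 0.38×(255−73) = 73 + 69.16 = 142.16 → 142
  G: 29 + 85.88 = 114.88 → 115
  B: 217 + 14.44 = 231.44 → 231
After the tint: rgb(142, 115, 231) = #8e73e7.
Lerp each channel 74% toward 255:
  R: 142 + 83.62 = 225.62 → 226
  G: 115 + 0.74×(255−115) = 115 + 103.6 = 218.6 → 219
  B: 231 + 0.74×(255−231) = 231 + 17.76 = 248.76 → 249
rgb(226, 219, 249) = #e2dbf9.

#e2dbf9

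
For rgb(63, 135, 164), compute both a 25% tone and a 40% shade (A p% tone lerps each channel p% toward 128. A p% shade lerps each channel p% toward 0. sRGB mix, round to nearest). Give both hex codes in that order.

25% tone:
  R: 63 + 16.25 = 79.25 → 79
  G: 135 − 1.75 = 133.25 → 133
  B: 164 − 9 = 155 → 155
  → #4f859b
40% shade:
  R: 63 + 0.4×(0−63) = 63 − 25.2 = 37.8 → 38
  G: 135 − 54 = 81 → 81
  B: 164 − 65.6 = 98.4 → 98
  → #265162

#4f859b, #265162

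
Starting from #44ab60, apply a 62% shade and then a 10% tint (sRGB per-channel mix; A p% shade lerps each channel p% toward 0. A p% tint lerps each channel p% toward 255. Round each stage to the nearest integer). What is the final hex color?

#31543a

#44ab60 is rgb(68, 171, 96).
Lerp each channel 62% toward 0:
  R: 68 + 0.62×(0−68) = 68 − 42.16 = 25.84 → 26
  G: 171 − 106.02 = 64.98 → 65
  B: 96 + 0.62×(0−96) = 96 − 59.52 = 36.48 → 36
After the shade: rgb(26, 65, 36) = #1a4124.
Per channel, c → c + 0.1(255 − c):
  R: 26 + 0.1×(255−26) = 26 + 22.9 = 48.9 → 49
  G: 65 + 0.1×(255−65) = 65 + 19 = 84 → 84
  B: 36 + 0.1×(255−36) = 36 + 21.9 = 57.9 → 58
rgb(49, 84, 58) = #31543a.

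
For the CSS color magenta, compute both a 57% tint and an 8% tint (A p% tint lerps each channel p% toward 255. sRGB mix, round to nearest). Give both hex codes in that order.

#ff91ff, #ff14ff

CSS magenta is rgb(255, 0, 255).
57% tint:
  R: 255 + 0 = 255 → 255
  G: 0 + 0.57×(255−0) = 0 + 145.35 = 145.35 → 145
  B: 255 + 0.57×(255−255) = 255 + 0 = 255 → 255
  → #ff91ff
8% tint:
  R: 255 + 0.08×(255−255) = 255 + 0 = 255 → 255
  G: 0 + 20.4 = 20.4 → 20
  B: 255 + 0.08×(255−255) = 255 + 0 = 255 → 255
  → #ff14ff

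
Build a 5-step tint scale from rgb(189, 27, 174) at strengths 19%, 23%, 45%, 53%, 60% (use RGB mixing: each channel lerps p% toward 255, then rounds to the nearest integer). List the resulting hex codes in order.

#CA46BD, #CC4FC1, #DB82D2, #E094D9, #E5A4DF

19%: (189 + 12.54 = 201.54→202, 27 + 43.32 = 70.32→70, 174 + 15.39 = 189.39→189) → #CA46BD
23%: (189 + 15.18 = 204.18→204, 27 + 52.44 = 79.44→79, 174 + 18.63 = 192.63→193) → #CC4FC1
45%: (189 + 29.7 = 218.7→219, 27 + 102.6 = 129.6→130, 174 + 36.45 = 210.45→210) → #DB82D2
53%: (189 + 34.98 = 223.98→224, 27 + 120.84 = 147.84→148, 174 + 42.93 = 216.93→217) → #E094D9
60%: (189 + 39.6 = 228.6→229, 27 + 136.8 = 163.8→164, 174 + 48.6 = 222.6→223) → #E5A4DF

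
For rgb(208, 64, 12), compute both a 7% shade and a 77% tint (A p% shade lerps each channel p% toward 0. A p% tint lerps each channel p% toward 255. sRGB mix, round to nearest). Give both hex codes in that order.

7% shade:
  R: 208 + 0.07×(0−208) = 208 − 14.56 = 193.44 → 193
  G: 64 − 4.48 = 59.52 → 60
  B: 12 + 0.07×(0−12) = 12 − 0.84 = 11.16 → 11
  → #c13c0b
77% tint:
  R: 208 + 36.19 = 244.19 → 244
  G: 64 + 0.77×(255−64) = 64 + 147.07 = 211.07 → 211
  B: 12 + 187.11 = 199.11 → 199
  → #f4d3c7

#c13c0b, #f4d3c7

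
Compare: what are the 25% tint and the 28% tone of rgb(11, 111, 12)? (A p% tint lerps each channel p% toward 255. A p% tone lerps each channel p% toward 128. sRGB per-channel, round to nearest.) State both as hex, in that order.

25% tint:
  R: 11 + 61 = 72 → 72
  G: 111 + 0.25×(255−111) = 111 + 36 = 147 → 147
  B: 12 + 60.75 = 72.75 → 73
  → #489349
28% tone:
  R: 11 + 0.28×(128−11) = 11 + 32.76 = 43.76 → 44
  G: 111 + 0.28×(128−111) = 111 + 4.76 = 115.76 → 116
  B: 12 + 0.28×(128−12) = 12 + 32.48 = 44.48 → 44
  → #2C742C

#489349, #2C742C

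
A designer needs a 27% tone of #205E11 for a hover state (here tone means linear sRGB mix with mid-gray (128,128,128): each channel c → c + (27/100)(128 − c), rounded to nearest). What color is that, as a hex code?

#205E11 is rgb(32, 94, 17).
Per channel, c → c + 0.27(128 − c):
  R: 32 + 0.27×(128−32) = 32 + 25.92 = 57.92 → 58
  G: 94 + 9.18 = 103.18 → 103
  B: 17 + 0.27×(128−17) = 17 + 29.97 = 46.97 → 47
rgb(58, 103, 47) = #3A672F.

#3A672F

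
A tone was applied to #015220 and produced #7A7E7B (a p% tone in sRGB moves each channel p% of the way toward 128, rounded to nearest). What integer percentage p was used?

#015220 is rgb(1, 82, 32); #7A7E7B is rgb(122, 126, 123).
On the R channel (widest range): 122 ≈ 1 + (p/100)(128 − 1), so p ≈ 100×(122 − 1)/(128 − 1) = 12100/127 = 95.28.
p = 95 reproduces all three channels after rounding.

95%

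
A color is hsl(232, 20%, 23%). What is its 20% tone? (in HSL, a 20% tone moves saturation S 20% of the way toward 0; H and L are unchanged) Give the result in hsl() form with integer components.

hsl(232, 16%, 23%)

S moves 20% from 20 toward 0: 20 − 4 = 16 → 16.
H and L are unchanged.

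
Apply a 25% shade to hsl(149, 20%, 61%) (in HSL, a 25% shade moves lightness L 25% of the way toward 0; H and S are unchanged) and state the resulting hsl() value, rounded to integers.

L moves 25% from 61 toward 0: 61 − 15.25 = 45.75 → 46.
H and S are unchanged.

hsl(149, 20%, 46%)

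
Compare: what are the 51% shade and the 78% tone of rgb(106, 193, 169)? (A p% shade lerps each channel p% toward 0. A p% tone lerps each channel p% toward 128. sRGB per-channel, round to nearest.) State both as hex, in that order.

#345f53, #7b8e89

51% shade:
  R: 106 + 0.51×(0−106) = 106 − 54.06 = 51.94 → 52
  G: 193 + 0.51×(0−193) = 193 − 98.43 = 94.57 → 95
  B: 169 − 86.19 = 82.81 → 83
  → #345f53
78% tone:
  R: 106 + 0.78×(128−106) = 106 + 17.16 = 123.16 → 123
  G: 193 + 0.78×(128−193) = 193 − 50.7 = 142.3 → 142
  B: 169 + 0.78×(128−169) = 169 − 31.98 = 137.02 → 137
  → #7b8e89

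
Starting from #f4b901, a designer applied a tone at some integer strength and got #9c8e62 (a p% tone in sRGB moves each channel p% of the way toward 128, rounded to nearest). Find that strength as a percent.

#f4b901 is rgb(244, 185, 1); #9c8e62 is rgb(156, 142, 98).
On the B channel (widest range): 98 ≈ 1 + (p/100)(128 − 1), so p ≈ 100×(98 − 1)/(128 − 1) = 9700/127 = 76.38.
p = 76 reproduces all three channels after rounding.

76%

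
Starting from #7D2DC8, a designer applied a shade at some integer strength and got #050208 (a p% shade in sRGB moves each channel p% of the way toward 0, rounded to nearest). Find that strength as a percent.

#7D2DC8 is rgb(125, 45, 200); #050208 is rgb(5, 2, 8).
On the B channel (widest range): 8 ≈ 200 + (p/100)(0 − 200), so p ≈ 100×(8 − 200)/(0 − 200) = -19200/-200 = 96.00.
p = 96 reproduces all three channels after rounding.

96%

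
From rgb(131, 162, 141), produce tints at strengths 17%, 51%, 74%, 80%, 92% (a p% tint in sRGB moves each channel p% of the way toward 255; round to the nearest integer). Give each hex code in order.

17%: (131 + 21.08 = 152.08→152, 162 + 15.81 = 177.81→178, 141 + 19.38 = 160.38→160) → #98b2a0
51%: (131 + 63.24 = 194.24→194, 162 + 47.43 = 209.43→209, 141 + 58.14 = 199.14→199) → #c2d1c7
74%: (131 + 91.76 = 222.76→223, 162 + 68.82 = 230.82→231, 141 + 84.36 = 225.36→225) → #dfe7e1
80%: (131 + 99.2 = 230.2→230, 162 + 74.4 = 236.4→236, 141 + 91.2 = 232.2→232) → #e6ece8
92%: (131 + 114.08 = 245.08→245, 162 + 85.56 = 247.56→248, 141 + 104.88 = 245.88→246) → #f5f8f6

#98b2a0, #c2d1c7, #dfe7e1, #e6ece8, #f5f8f6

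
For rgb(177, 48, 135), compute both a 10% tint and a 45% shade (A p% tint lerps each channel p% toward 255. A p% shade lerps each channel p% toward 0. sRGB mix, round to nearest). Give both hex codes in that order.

#b94593, #611a4a

10% tint:
  R: 177 + 0.1×(255−177) = 177 + 7.8 = 184.8 → 185
  G: 48 + 20.7 = 68.7 → 69
  B: 135 + 0.1×(255−135) = 135 + 12 = 147 → 147
  → #b94593
45% shade:
  R: 177 + 0.45×(0−177) = 177 − 79.65 = 97.35 → 97
  G: 48 − 21.6 = 26.4 → 26
  B: 135 + 0.45×(0−135) = 135 − 60.75 = 74.25 → 74
  → #611a4a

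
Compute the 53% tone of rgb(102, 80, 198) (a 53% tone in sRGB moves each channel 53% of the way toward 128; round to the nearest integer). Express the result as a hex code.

#7469a1

A 53% tone moves each channel 53% toward 128:
  R: 102 + 0.53×(128−102) = 102 + 13.78 = 115.78 → 116
  G: 80 + 0.53×(128−80) = 80 + 25.44 = 105.44 → 105
  B: 198 + 0.53×(128−198) = 198 − 37.1 = 160.9 → 161
rgb(116, 105, 161) = #7469a1.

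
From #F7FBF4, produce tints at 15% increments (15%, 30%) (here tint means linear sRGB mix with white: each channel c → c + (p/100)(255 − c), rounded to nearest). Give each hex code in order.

#F8FCF6, #F9FCF7

#F7FBF4 is rgb(247, 251, 244).
15%: (247 + 1.2 = 248.2→248, 251 + 0.6 = 251.6→252, 244 + 1.65 = 245.65→246) → #F8FCF6
30%: (247 + 2.4 = 249.4→249, 251 + 1.2 = 252.2→252, 244 + 3.3 = 247.3→247) → #F9FCF7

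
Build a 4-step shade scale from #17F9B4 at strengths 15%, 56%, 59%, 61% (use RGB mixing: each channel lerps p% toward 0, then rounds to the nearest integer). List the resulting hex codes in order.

#14D499, #0A6E4F, #09664A, #096146

#17F9B4 is rgb(23, 249, 180).
15%: (23 − 3.45 = 19.55→20, 249 − 37.35 = 211.65→212, 180 − 27 = 153→153) → #14D499
56%: (23 − 12.88 = 10.12→10, 249 − 139.44 = 109.56→110, 180 − 100.8 = 79.2→79) → #0A6E4F
59%: (23 − 13.57 = 9.43→9, 249 − 146.91 = 102.09→102, 180 − 106.2 = 73.8→74) → #09664A
61%: (23 − 14.03 = 8.97→9, 249 − 151.89 = 97.11→97, 180 − 109.8 = 70.2→70) → #096146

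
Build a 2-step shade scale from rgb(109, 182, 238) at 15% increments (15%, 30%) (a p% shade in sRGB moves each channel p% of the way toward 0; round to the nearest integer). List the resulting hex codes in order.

15%: (109 − 16.35 = 92.65→93, 182 − 27.3 = 154.7→155, 238 − 35.7 = 202.3→202) → #5D9BCA
30%: (109 − 32.7 = 76.3→76, 182 − 54.6 = 127.4→127, 238 − 71.4 = 166.6→167) → #4C7FA7

#5D9BCA, #4C7FA7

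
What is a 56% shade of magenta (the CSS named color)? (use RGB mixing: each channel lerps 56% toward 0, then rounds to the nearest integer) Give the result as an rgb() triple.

rgb(112, 0, 112)

CSS magenta is rgb(255, 0, 255).
A 56% shade moves each channel 56% toward 0:
  R: 255 − 142.8 = 112.2 → 112
  G: 0 + 0 = 0 → 0
  B: 255 − 142.8 = 112.2 → 112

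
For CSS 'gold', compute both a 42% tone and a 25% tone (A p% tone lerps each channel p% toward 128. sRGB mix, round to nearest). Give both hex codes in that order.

#cab236, #dfc120

CSS gold is rgb(255, 215, 0).
42% tone:
  R: 255 + 0.42×(128−255) = 255 − 53.34 = 201.66 → 202
  G: 215 − 36.54 = 178.46 → 178
  B: 0 + 0.42×(128−0) = 0 + 53.76 = 53.76 → 54
  → #cab236
25% tone:
  R: 255 + 0.25×(128−255) = 255 − 31.75 = 223.25 → 223
  G: 215 − 21.75 = 193.25 → 193
  B: 0 + 0.25×(128−0) = 0 + 32 = 32 → 32
  → #dfc120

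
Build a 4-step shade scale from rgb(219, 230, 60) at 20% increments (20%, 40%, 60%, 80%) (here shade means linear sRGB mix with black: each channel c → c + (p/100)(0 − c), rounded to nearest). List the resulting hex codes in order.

20%: (219 − 43.8 = 175.2→175, 230 − 46 = 184→184, 60 − 12 = 48→48) → #afb830
40%: (219 − 87.6 = 131.4→131, 230 − 92 = 138→138, 60 − 24 = 36→36) → #838a24
60%: (219 − 131.4 = 87.6→88, 230 − 138 = 92→92, 60 − 36 = 24→24) → #585c18
80%: (219 − 175.2 = 43.8→44, 230 − 184 = 46→46, 60 − 48 = 12→12) → #2c2e0c

#afb830, #838a24, #585c18, #2c2e0c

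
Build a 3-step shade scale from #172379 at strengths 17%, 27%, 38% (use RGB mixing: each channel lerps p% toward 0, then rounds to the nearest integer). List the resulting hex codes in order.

#131D64, #111A58, #0E164B

#172379 is rgb(23, 35, 121).
17%: (23 − 3.91 = 19.09→19, 35 − 5.95 = 29.05→29, 121 − 20.57 = 100.43→100) → #131D64
27%: (23 − 6.21 = 16.79→17, 35 − 9.45 = 25.55→26, 121 − 32.67 = 88.33→88) → #111A58
38%: (23 − 8.74 = 14.26→14, 35 − 13.3 = 21.7→22, 121 − 45.98 = 75.02→75) → #0E164B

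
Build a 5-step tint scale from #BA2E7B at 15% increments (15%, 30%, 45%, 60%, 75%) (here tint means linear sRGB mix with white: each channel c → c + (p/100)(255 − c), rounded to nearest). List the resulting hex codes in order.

#BA2E7B is rgb(186, 46, 123).
15%: (186 + 10.35 = 196.35→196, 46 + 31.35 = 77.35→77, 123 + 19.8 = 142.8→143) → #C44D8F
30%: (186 + 20.7 = 206.7→207, 46 + 62.7 = 108.7→109, 123 + 39.6 = 162.6→163) → #CF6DA3
45%: (186 + 31.05 = 217.05→217, 46 + 94.05 = 140.05→140, 123 + 59.4 = 182.4→182) → #D98CB6
60%: (186 + 41.4 = 227.4→227, 46 + 125.4 = 171.4→171, 123 + 79.2 = 202.2→202) → #E3ABCA
75%: (186 + 51.75 = 237.75→238, 46 + 156.75 = 202.75→203, 123 + 99 = 222→222) → #EECBDE

#C44D8F, #CF6DA3, #D98CB6, #E3ABCA, #EECBDE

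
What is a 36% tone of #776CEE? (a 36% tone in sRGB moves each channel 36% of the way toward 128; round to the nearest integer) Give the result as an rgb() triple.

#776CEE is rgb(119, 108, 238).
Lerp each channel 36% toward 128:
  R: 119 + 0.36×(128−119) = 119 + 3.24 = 122.24 → 122
  G: 108 + 0.36×(128−108) = 108 + 7.2 = 115.2 → 115
  B: 238 − 39.6 = 198.4 → 198

rgb(122, 115, 198)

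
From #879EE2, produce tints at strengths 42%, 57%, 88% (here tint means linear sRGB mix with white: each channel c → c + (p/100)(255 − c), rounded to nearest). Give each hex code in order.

#B9C7EE, #CBD5F3, #F1F3FC

#879EE2 is rgb(135, 158, 226).
42%: (135 + 50.4 = 185.4→185, 158 + 40.74 = 198.74→199, 226 + 12.18 = 238.18→238) → #B9C7EE
57%: (135 + 68.4 = 203.4→203, 158 + 55.29 = 213.29→213, 226 + 16.53 = 242.53→243) → #CBD5F3
88%: (135 + 105.6 = 240.6→241, 158 + 85.36 = 243.36→243, 226 + 25.52 = 251.52→252) → #F1F3FC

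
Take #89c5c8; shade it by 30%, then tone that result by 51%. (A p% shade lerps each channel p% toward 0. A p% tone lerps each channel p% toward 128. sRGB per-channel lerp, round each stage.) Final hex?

#89c5c8 is rgb(137, 197, 200).
Per channel, c → c + 0.3(0 − c):
  R: 137 + 0.3×(0−137) = 137 − 41.1 = 95.9 → 96
  G: 197 + 0.3×(0−197) = 197 − 59.1 = 137.9 → 138
  B: 200 + 0.3×(0−200) = 200 − 60 = 140 → 140
After the shade: rgb(96, 138, 140) = #608a8c.
Per channel, c → c + 0.51(128 − c):
  R: 96 + 0.51×(128−96) = 96 + 16.32 = 112.32 → 112
  G: 138 + 0.51×(128−138) = 138 − 5.1 = 132.9 → 133
  B: 140 + 0.51×(128−140) = 140 − 6.12 = 133.88 → 134
rgb(112, 133, 134) = #708586.

#708586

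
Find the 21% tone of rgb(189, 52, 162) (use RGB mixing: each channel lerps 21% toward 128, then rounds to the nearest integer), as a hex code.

A 21% tone moves each channel 21% toward 128:
  R: 189 − 12.81 = 176.19 → 176
  G: 52 + 0.21×(128−52) = 52 + 15.96 = 67.96 → 68
  B: 162 − 7.14 = 154.86 → 155
rgb(176, 68, 155) = #B0449B.

#B0449B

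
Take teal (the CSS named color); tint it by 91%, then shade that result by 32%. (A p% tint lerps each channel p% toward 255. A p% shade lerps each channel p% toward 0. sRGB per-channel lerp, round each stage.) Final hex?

#9EA6A6

CSS teal is rgb(0, 128, 128).
Per channel, c → c + 0.91(255 − c):
  R: 0 + 0.91×(255−0) = 0 + 232.05 = 232.05 → 232
  G: 128 + 115.57 = 243.57 → 244
  B: 128 + 0.91×(255−128) = 128 + 115.57 = 243.57 → 244
After the tint: rgb(232, 244, 244) = #E8F4F4.
Per channel, c → c + 0.32(0 − c):
  R: 232 − 74.24 = 157.76 → 158
  G: 244 − 78.08 = 165.92 → 166
  B: 244 − 78.08 = 165.92 → 166
rgb(158, 166, 166) = #9EA6A6.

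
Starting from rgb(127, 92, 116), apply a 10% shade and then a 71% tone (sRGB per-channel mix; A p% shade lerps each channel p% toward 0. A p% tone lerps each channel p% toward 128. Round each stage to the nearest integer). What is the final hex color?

#7C7379

Lerp each channel 10% toward 0:
  R: 127 − 12.7 = 114.3 → 114
  G: 92 + 0.1×(0−92) = 92 − 9.2 = 82.8 → 83
  B: 116 + 0.1×(0−116) = 116 − 11.6 = 104.4 → 104
After the shade: rgb(114, 83, 104) = #725368.
Per channel, c → c + 0.71(128 − c):
  R: 114 + 0.71×(128−114) = 114 + 9.94 = 123.94 → 124
  G: 83 + 0.71×(128−83) = 83 + 31.95 = 114.95 → 115
  B: 104 + 17.04 = 121.04 → 121
rgb(124, 115, 121) = #7C7379.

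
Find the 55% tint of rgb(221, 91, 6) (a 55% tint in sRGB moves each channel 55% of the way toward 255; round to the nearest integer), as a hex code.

Per channel, c → c + 0.55(255 − c):
  R: 221 + 18.7 = 239.7 → 240
  G: 91 + 90.2 = 181.2 → 181
  B: 6 + 0.55×(255−6) = 6 + 136.95 = 142.95 → 143
rgb(240, 181, 143) = #f0b58f.

#f0b58f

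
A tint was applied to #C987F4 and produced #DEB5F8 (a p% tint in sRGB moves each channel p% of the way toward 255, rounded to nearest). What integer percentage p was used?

38%

#C987F4 is rgb(201, 135, 244); #DEB5F8 is rgb(222, 181, 248).
On the G channel (widest range): 181 ≈ 135 + (p/100)(255 − 135), so p ≈ 100×(181 − 135)/(255 − 135) = 4600/120 = 38.33.
p = 38 reproduces all three channels after rounding.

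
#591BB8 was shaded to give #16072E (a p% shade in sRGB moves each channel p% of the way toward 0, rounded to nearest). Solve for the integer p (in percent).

#591BB8 is rgb(89, 27, 184); #16072E is rgb(22, 7, 46).
On the B channel (widest range): 46 ≈ 184 + (p/100)(0 − 184), so p ≈ 100×(46 − 184)/(0 − 184) = -13800/-184 = 75.00.
p = 75 reproduces all three channels after rounding.

75%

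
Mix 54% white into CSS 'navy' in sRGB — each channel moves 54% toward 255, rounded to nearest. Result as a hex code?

#8a8ac5

CSS navy is rgb(0, 0, 128).
Lerp each channel 54% toward 255:
  R: 0 + 137.7 = 137.7 → 138
  G: 0 + 137.7 = 137.7 → 138
  B: 128 + 68.58 = 196.58 → 197
rgb(138, 138, 197) = #8a8ac5.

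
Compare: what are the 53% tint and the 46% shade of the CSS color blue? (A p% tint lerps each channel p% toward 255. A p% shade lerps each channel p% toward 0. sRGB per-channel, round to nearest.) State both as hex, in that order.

#8787FF, #00008A

CSS blue is rgb(0, 0, 255).
53% tint:
  R: 0 + 0.53×(255−0) = 0 + 135.15 = 135.15 → 135
  G: 0 + 0.53×(255−0) = 0 + 135.15 = 135.15 → 135
  B: 255 + 0 = 255 → 255
  → #8787FF
46% shade:
  R: 0 + 0.46×(0−0) = 0 + 0 = 0 → 0
  G: 0 + 0 = 0 → 0
  B: 255 + 0.46×(0−255) = 255 − 117.3 = 137.7 → 138
  → #00008A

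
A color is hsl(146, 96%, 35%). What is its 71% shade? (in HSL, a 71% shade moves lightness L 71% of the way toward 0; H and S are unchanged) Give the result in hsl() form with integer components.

hsl(146, 96%, 10%)

L moves 71% from 35 toward 0: 35 − 24.85 = 10.15 → 10.
H and S are unchanged.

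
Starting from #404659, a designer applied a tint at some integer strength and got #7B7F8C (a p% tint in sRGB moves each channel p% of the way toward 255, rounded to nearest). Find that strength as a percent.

31%

#404659 is rgb(64, 70, 89); #7B7F8C is rgb(123, 127, 140).
On the R channel (widest range): 123 ≈ 64 + (p/100)(255 − 64), so p ≈ 100×(123 − 64)/(255 − 64) = 5900/191 = 30.89.
p = 31 reproduces all three channels after rounding.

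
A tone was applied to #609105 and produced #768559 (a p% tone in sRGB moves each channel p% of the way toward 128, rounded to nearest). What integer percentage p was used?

#609105 is rgb(96, 145, 5); #768559 is rgb(118, 133, 89).
On the B channel (widest range): 89 ≈ 5 + (p/100)(128 − 5), so p ≈ 100×(89 − 5)/(128 − 5) = 8400/123 = 68.29.
p = 68 reproduces all three channels after rounding.

68%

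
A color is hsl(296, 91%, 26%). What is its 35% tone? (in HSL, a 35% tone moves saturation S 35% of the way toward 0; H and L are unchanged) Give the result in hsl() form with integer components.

hsl(296, 59%, 26%)

S moves 35% from 91 toward 0: 91 − 31.85 = 59.15 → 59.
H and L are unchanged.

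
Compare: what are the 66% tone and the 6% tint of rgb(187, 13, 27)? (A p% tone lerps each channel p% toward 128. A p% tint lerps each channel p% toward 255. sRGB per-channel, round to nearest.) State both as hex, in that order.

66% tone:
  R: 187 + 0.66×(128−187) = 187 − 38.94 = 148.06 → 148
  G: 13 + 0.66×(128−13) = 13 + 75.9 = 88.9 → 89
  B: 27 + 66.66 = 93.66 → 94
  → #94595E
6% tint:
  R: 187 + 0.06×(255−187) = 187 + 4.08 = 191.08 → 191
  G: 13 + 0.06×(255−13) = 13 + 14.52 = 27.52 → 28
  B: 27 + 13.68 = 40.68 → 41
  → #BF1C29

#94595E, #BF1C29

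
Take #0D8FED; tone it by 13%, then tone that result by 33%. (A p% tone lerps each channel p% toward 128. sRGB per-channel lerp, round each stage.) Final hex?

#0D8FED is rgb(13, 143, 237).
Lerp each channel 13% toward 128:
  R: 13 + 14.95 = 27.95 → 28
  G: 143 + 0.13×(128−143) = 143 − 1.95 = 141.05 → 141
  B: 237 + 0.13×(128−237) = 237 − 14.17 = 222.83 → 223
After the tone: rgb(28, 141, 223) = #1C8DDF.
Per channel, c → c + 0.33(128 − c):
  R: 28 + 0.33×(128−28) = 28 + 33 = 61 → 61
  G: 141 + 0.33×(128−141) = 141 − 4.29 = 136.71 → 137
  B: 223 + 0.33×(128−223) = 223 − 31.35 = 191.65 → 192
rgb(61, 137, 192) = #3D89C0.

#3D89C0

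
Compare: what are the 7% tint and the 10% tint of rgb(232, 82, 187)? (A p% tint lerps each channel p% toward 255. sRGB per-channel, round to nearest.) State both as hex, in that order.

7% tint:
  R: 232 + 0.07×(255−232) = 232 + 1.61 = 233.61 → 234
  G: 82 + 12.11 = 94.11 → 94
  B: 187 + 0.07×(255−187) = 187 + 4.76 = 191.76 → 192
  → #ea5ec0
10% tint:
  R: 232 + 2.3 = 234.3 → 234
  G: 82 + 17.3 = 99.3 → 99
  B: 187 + 0.1×(255−187) = 187 + 6.8 = 193.8 → 194
  → #ea63c2

#ea5ec0, #ea63c2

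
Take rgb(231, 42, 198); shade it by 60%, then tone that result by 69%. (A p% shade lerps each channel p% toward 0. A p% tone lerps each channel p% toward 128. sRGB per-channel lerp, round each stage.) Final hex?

Lerp each channel 60% toward 0:
  R: 231 + 0.6×(0−231) = 231 − 138.6 = 92.4 → 92
  G: 42 − 25.2 = 16.8 → 17
  B: 198 + 0.6×(0−198) = 198 − 118.8 = 79.2 → 79
After the shade: rgb(92, 17, 79) = #5c114f.
A 69% tone moves each channel 69% toward 128:
  R: 92 + 24.84 = 116.84 → 117
  G: 17 + 0.69×(128−17) = 17 + 76.59 = 93.59 → 94
  B: 79 + 0.69×(128−79) = 79 + 33.81 = 112.81 → 113
rgb(117, 94, 113) = #755e71.

#755e71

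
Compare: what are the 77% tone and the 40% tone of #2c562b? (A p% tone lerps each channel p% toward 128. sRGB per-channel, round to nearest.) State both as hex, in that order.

#6d766c, #4e674d

#2c562b is rgb(44, 86, 43).
77% tone:
  R: 44 + 0.77×(128−44) = 44 + 64.68 = 108.68 → 109
  G: 86 + 0.77×(128−86) = 86 + 32.34 = 118.34 → 118
  B: 43 + 0.77×(128−43) = 43 + 65.45 = 108.45 → 108
  → #6d766c
40% tone:
  R: 44 + 33.6 = 77.6 → 78
  G: 86 + 0.4×(128−86) = 86 + 16.8 = 102.8 → 103
  B: 43 + 0.4×(128−43) = 43 + 34 = 77 → 77
  → #4e674d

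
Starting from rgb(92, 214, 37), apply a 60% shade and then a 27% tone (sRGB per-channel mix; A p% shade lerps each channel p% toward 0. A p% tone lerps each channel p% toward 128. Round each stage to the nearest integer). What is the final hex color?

#3E612E

Lerp each channel 60% toward 0:
  R: 92 − 55.2 = 36.8 → 37
  G: 214 + 0.6×(0−214) = 214 − 128.4 = 85.6 → 86
  B: 37 − 22.2 = 14.8 → 15
After the shade: rgb(37, 86, 15) = #25560F.
Per channel, c → c + 0.27(128 − c):
  R: 37 + 0.27×(128−37) = 37 + 24.57 = 61.57 → 62
  G: 86 + 0.27×(128−86) = 86 + 11.34 = 97.34 → 97
  B: 15 + 30.51 = 45.51 → 46
rgb(62, 97, 46) = #3E612E.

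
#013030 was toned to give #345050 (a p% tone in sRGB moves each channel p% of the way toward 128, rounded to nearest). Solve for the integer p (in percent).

40%

#013030 is rgb(1, 48, 48); #345050 is rgb(52, 80, 80).
On the R channel (widest range): 52 ≈ 1 + (p/100)(128 − 1), so p ≈ 100×(52 − 1)/(128 − 1) = 5100/127 = 40.16.
p = 40 reproduces all three channels after rounding.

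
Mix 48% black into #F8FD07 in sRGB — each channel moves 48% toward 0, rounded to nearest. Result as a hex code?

#F8FD07 is rgb(248, 253, 7).
Per channel, c → c + 0.48(0 − c):
  R: 248 + 0.48×(0−248) = 248 − 119.04 = 128.96 → 129
  G: 253 − 121.44 = 131.56 → 132
  B: 7 − 3.36 = 3.64 → 4
rgb(129, 132, 4) = #818404.

#818404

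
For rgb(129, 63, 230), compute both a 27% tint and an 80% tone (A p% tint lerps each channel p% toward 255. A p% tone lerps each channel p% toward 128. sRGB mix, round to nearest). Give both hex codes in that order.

#A373ED, #807394

27% tint:
  R: 129 + 34.02 = 163.02 → 163
  G: 63 + 0.27×(255−63) = 63 + 51.84 = 114.84 → 115
  B: 230 + 0.27×(255−230) = 230 + 6.75 = 236.75 → 237
  → #A373ED
80% tone:
  R: 129 + 0.8×(128−129) = 129 − 0.8 = 128.2 → 128
  G: 63 + 0.8×(128−63) = 63 + 52 = 115 → 115
  B: 230 + 0.8×(128−230) = 230 − 81.6 = 148.4 → 148
  → #807394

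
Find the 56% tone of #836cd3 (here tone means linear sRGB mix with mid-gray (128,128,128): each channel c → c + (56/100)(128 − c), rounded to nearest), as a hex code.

#8177a5

#836cd3 is rgb(131, 108, 211).
A 56% tone moves each channel 56% toward 128:
  R: 131 + 0.56×(128−131) = 131 − 1.68 = 129.32 → 129
  G: 108 + 0.56×(128−108) = 108 + 11.2 = 119.2 → 119
  B: 211 + 0.56×(128−211) = 211 − 46.48 = 164.52 → 165
rgb(129, 119, 165) = #8177a5.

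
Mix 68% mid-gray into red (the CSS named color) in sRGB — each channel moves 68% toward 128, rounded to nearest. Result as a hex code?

CSS red is rgb(255, 0, 0).
Lerp each channel 68% toward 128:
  R: 255 + 0.68×(128−255) = 255 − 86.36 = 168.64 → 169
  G: 0 + 0.68×(128−0) = 0 + 87.04 = 87.04 → 87
  B: 0 + 0.68×(128−0) = 0 + 87.04 = 87.04 → 87
rgb(169, 87, 87) = #a95757.

#a95757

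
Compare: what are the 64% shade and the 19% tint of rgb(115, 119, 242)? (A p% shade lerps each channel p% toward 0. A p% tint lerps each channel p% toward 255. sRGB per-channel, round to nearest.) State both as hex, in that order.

64% shade:
  R: 115 + 0.64×(0−115) = 115 − 73.6 = 41.4 → 41
  G: 119 − 76.16 = 42.84 → 43
  B: 242 − 154.88 = 87.12 → 87
  → #292B57
19% tint:
  R: 115 + 0.19×(255−115) = 115 + 26.6 = 141.6 → 142
  G: 119 + 0.19×(255−119) = 119 + 25.84 = 144.84 → 145
  B: 242 + 0.19×(255−242) = 242 + 2.47 = 244.47 → 244
  → #8E91F4

#292B57, #8E91F4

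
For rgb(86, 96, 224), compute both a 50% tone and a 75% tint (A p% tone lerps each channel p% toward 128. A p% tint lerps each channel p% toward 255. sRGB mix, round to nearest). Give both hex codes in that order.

#6b70b0, #d5d7f7

50% tone:
  R: 86 + 0.5×(128−86) = 86 + 21 = 107 → 107
  G: 96 + 0.5×(128−96) = 96 + 16 = 112 → 112
  B: 224 + 0.5×(128−224) = 224 − 48 = 176 → 176
  → #6b70b0
75% tint:
  R: 86 + 126.75 = 212.75 → 213
  G: 96 + 0.75×(255−96) = 96 + 119.25 = 215.25 → 215
  B: 224 + 0.75×(255−224) = 224 + 23.25 = 247.25 → 247
  → #d5d7f7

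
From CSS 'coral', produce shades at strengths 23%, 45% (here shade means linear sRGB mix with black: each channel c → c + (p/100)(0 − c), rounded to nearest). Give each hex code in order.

CSS coral is rgb(255, 127, 80).
23%: (255 − 58.65 = 196.35→196, 127 − 29.21 = 97.79→98, 80 − 18.4 = 61.6→62) → #C4623E
45%: (255 − 114.75 = 140.25→140, 127 − 57.15 = 69.85→70, 80 − 36 = 44→44) → #8C462C

#C4623E, #8C462C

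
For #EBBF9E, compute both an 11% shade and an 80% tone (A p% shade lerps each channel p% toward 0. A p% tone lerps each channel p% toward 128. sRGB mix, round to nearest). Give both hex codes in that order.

#D1AA8D, #958D86

#EBBF9E is rgb(235, 191, 158).
11% shade:
  R: 235 − 25.85 = 209.15 → 209
  G: 191 + 0.11×(0−191) = 191 − 21.01 = 169.99 → 170
  B: 158 + 0.11×(0−158) = 158 − 17.38 = 140.62 → 141
  → #D1AA8D
80% tone:
  R: 235 − 85.6 = 149.4 → 149
  G: 191 + 0.8×(128−191) = 191 − 50.4 = 140.6 → 141
  B: 158 + 0.8×(128−158) = 158 − 24 = 134 → 134
  → #958D86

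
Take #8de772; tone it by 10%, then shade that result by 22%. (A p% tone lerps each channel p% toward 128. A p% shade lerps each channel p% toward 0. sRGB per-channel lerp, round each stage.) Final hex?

#6dac5a

#8de772 is rgb(141, 231, 114).
Lerp each channel 10% toward 128:
  R: 141 + 0.1×(128−141) = 141 − 1.3 = 139.7 → 140
  G: 231 + 0.1×(128−231) = 231 − 10.3 = 220.7 → 221
  B: 114 + 0.1×(128−114) = 114 + 1.4 = 115.4 → 115
After the tone: rgb(140, 221, 115) = #8cdd73.
Per channel, c → c + 0.22(0 − c):
  R: 140 − 30.8 = 109.2 → 109
  G: 221 + 0.22×(0−221) = 221 − 48.62 = 172.38 → 172
  B: 115 + 0.22×(0−115) = 115 − 25.3 = 89.7 → 90
rgb(109, 172, 90) = #6dac5a.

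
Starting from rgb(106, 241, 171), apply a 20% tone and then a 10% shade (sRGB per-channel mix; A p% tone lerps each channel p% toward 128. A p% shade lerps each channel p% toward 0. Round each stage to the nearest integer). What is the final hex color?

Per channel, c → c + 0.2(128 − c):
  R: 106 + 4.4 = 110.4 → 110
  G: 241 − 22.6 = 218.4 → 218
  B: 171 − 8.6 = 162.4 → 162
After the tone: rgb(110, 218, 162) = #6edaa2.
Lerp each channel 10% toward 0:
  R: 110 + 0.1×(0−110) = 110 − 11 = 99 → 99
  G: 218 + 0.1×(0−218) = 218 − 21.8 = 196.2 → 196
  B: 162 + 0.1×(0−162) = 162 − 16.2 = 145.8 → 146
rgb(99, 196, 146) = #63c492.

#63c492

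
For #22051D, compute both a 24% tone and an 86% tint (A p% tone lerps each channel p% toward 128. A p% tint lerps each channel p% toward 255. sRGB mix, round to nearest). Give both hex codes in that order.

#392335, #E0DCDF

#22051D is rgb(34, 5, 29).
24% tone:
  R: 34 + 0.24×(128−34) = 34 + 22.56 = 56.56 → 57
  G: 5 + 0.24×(128−5) = 5 + 29.52 = 34.52 → 35
  B: 29 + 0.24×(128−29) = 29 + 23.76 = 52.76 → 53
  → #392335
86% tint:
  R: 34 + 190.06 = 224.06 → 224
  G: 5 + 0.86×(255−5) = 5 + 215 = 220 → 220
  B: 29 + 0.86×(255−29) = 29 + 194.36 = 223.36 → 223
  → #E0DCDF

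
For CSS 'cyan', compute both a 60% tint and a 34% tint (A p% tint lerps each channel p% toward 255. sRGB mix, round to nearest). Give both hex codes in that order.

CSS cyan is rgb(0, 255, 255).
60% tint:
  R: 0 + 0.6×(255−0) = 0 + 153 = 153 → 153
  G: 255 + 0.6×(255−255) = 255 + 0 = 255 → 255
  B: 255 + 0 = 255 → 255
  → #99FFFF
34% tint:
  R: 0 + 86.7 = 86.7 → 87
  G: 255 + 0 = 255 → 255
  B: 255 + 0 = 255 → 255
  → #57FFFF

#99FFFF, #57FFFF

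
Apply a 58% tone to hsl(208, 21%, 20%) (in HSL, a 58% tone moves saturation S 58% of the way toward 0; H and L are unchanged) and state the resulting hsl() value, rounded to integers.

hsl(208, 9%, 20%)

S moves 58% from 21 toward 0: 21 − 12.18 = 8.82 → 9.
H and L are unchanged.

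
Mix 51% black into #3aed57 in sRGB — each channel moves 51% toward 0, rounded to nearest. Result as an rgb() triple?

rgb(28, 116, 43)

#3aed57 is rgb(58, 237, 87).
Lerp each channel 51% toward 0:
  R: 58 + 0.51×(0−58) = 58 − 29.58 = 28.42 → 28
  G: 237 + 0.51×(0−237) = 237 − 120.87 = 116.13 → 116
  B: 87 + 0.51×(0−87) = 87 − 44.37 = 42.63 → 43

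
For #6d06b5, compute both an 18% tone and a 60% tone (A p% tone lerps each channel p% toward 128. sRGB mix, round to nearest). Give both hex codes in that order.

#701cab, #784f95

#6d06b5 is rgb(109, 6, 181).
18% tone:
  R: 109 + 3.42 = 112.42 → 112
  G: 6 + 0.18×(128−6) = 6 + 21.96 = 27.96 → 28
  B: 181 − 9.54 = 171.46 → 171
  → #701cab
60% tone:
  R: 109 + 11.4 = 120.4 → 120
  G: 6 + 73.2 = 79.2 → 79
  B: 181 + 0.6×(128−181) = 181 − 31.8 = 149.2 → 149
  → #784f95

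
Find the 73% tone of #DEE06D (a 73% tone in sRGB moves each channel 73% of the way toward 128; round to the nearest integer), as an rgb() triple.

rgb(153, 154, 123)

#DEE06D is rgb(222, 224, 109).
Per channel, c → c + 0.73(128 − c):
  R: 222 + 0.73×(128−222) = 222 − 68.62 = 153.38 → 153
  G: 224 − 70.08 = 153.92 → 154
  B: 109 + 0.73×(128−109) = 109 + 13.87 = 122.87 → 123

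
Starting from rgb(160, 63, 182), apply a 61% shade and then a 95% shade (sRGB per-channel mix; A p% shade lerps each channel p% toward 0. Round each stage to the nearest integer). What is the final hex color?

Per channel, c → c + 0.61(0 − c):
  R: 160 + 0.61×(0−160) = 160 − 97.6 = 62.4 → 62
  G: 63 + 0.61×(0−63) = 63 − 38.43 = 24.57 → 25
  B: 182 − 111.02 = 70.98 → 71
After the shade: rgb(62, 25, 71) = #3E1947.
Lerp each channel 95% toward 0:
  R: 62 + 0.95×(0−62) = 62 − 58.9 = 3.1 → 3
  G: 25 − 23.75 = 1.25 → 1
  B: 71 + 0.95×(0−71) = 71 − 67.45 = 3.55 → 4
rgb(3, 1, 4) = #030104.

#030104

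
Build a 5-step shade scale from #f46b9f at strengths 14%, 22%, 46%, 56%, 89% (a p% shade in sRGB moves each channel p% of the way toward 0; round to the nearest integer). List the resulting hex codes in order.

#d25c89, #be537c, #843a56, #6b2f46, #1b0c11

#f46b9f is rgb(244, 107, 159).
14%: (244 − 34.16 = 209.84→210, 107 − 14.98 = 92.02→92, 159 − 22.26 = 136.74→137) → #d25c89
22%: (244 − 53.68 = 190.32→190, 107 − 23.54 = 83.46→83, 159 − 34.98 = 124.02→124) → #be537c
46%: (244 − 112.24 = 131.76→132, 107 − 49.22 = 57.78→58, 159 − 73.14 = 85.86→86) → #843a56
56%: (244 − 136.64 = 107.36→107, 107 − 59.92 = 47.08→47, 159 − 89.04 = 69.96→70) → #6b2f46
89%: (244 − 217.16 = 26.84→27, 107 − 95.23 = 11.77→12, 159 − 141.51 = 17.49→17) → #1b0c11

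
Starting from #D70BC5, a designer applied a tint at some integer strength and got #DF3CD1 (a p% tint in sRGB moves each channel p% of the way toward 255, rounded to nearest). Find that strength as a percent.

#D70BC5 is rgb(215, 11, 197); #DF3CD1 is rgb(223, 60, 209).
On the G channel (widest range): 60 ≈ 11 + (p/100)(255 − 11), so p ≈ 100×(60 − 11)/(255 − 11) = 4900/244 = 20.08.
p = 20 reproduces all three channels after rounding.

20%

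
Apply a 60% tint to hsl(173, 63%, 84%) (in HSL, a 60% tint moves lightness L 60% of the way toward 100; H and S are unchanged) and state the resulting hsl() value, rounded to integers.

L moves 60% from 84 toward 100: 84 + 9.6 = 93.6 → 94.
H and S are unchanged.

hsl(173, 63%, 94%)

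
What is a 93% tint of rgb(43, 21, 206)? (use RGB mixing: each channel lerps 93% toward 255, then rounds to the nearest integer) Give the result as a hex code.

Lerp each channel 93% toward 255:
  R: 43 + 0.93×(255−43) = 43 + 197.16 = 240.16 → 240
  G: 21 + 0.93×(255−21) = 21 + 217.62 = 238.62 → 239
  B: 206 + 0.93×(255−206) = 206 + 45.57 = 251.57 → 252
rgb(240, 239, 252) = #F0EFFC.

#F0EFFC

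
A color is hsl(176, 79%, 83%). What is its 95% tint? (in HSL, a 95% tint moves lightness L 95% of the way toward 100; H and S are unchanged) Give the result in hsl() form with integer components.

hsl(176, 79%, 99%)

L moves 95% from 83 toward 100: 83 + 16.15 = 99.15 → 99.
H and S are unchanged.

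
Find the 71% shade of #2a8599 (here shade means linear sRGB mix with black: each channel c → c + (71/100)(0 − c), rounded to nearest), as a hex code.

#0c272c

#2a8599 is rgb(42, 133, 153).
A 71% shade moves each channel 71% toward 0:
  R: 42 + 0.71×(0−42) = 42 − 29.82 = 12.18 → 12
  G: 133 + 0.71×(0−133) = 133 − 94.43 = 38.57 → 39
  B: 153 + 0.71×(0−153) = 153 − 108.63 = 44.37 → 44
rgb(12, 39, 44) = #0c272c.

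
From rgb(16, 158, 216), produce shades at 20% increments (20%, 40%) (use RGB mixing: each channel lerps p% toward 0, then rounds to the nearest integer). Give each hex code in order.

#0D7EAD, #0A5F82

20%: (16 − 3.2 = 12.8→13, 158 − 31.6 = 126.4→126, 216 − 43.2 = 172.8→173) → #0D7EAD
40%: (16 − 6.4 = 9.6→10, 158 − 63.2 = 94.8→95, 216 − 86.4 = 129.6→130) → #0A5F82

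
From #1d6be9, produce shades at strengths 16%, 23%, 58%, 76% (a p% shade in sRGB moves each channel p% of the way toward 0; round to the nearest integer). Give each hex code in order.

#185ac4, #1652b3, #0c2d62, #071a38

#1d6be9 is rgb(29, 107, 233).
16%: (29 − 4.64 = 24.36→24, 107 − 17.12 = 89.88→90, 233 − 37.28 = 195.72→196) → #185ac4
23%: (29 − 6.67 = 22.33→22, 107 − 24.61 = 82.39→82, 233 − 53.59 = 179.41→179) → #1652b3
58%: (29 − 16.82 = 12.18→12, 107 − 62.06 = 44.94→45, 233 − 135.14 = 97.86→98) → #0c2d62
76%: (29 − 22.04 = 6.96→7, 107 − 81.32 = 25.68→26, 233 − 177.08 = 55.92→56) → #071a38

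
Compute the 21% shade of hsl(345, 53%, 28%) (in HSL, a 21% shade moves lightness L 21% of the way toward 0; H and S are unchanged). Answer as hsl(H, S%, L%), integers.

L moves 21% from 28 toward 0: 28 − 5.88 = 22.12 → 22.
H and S are unchanged.

hsl(345, 53%, 22%)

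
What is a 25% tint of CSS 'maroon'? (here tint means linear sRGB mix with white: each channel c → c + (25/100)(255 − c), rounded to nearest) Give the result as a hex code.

CSS maroon is rgb(128, 0, 0).
Lerp each channel 25% toward 255:
  R: 128 + 0.25×(255−128) = 128 + 31.75 = 159.75 → 160
  G: 0 + 63.75 = 63.75 → 64
  B: 0 + 63.75 = 63.75 → 64
rgb(160, 64, 64) = #a04040.

#a04040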